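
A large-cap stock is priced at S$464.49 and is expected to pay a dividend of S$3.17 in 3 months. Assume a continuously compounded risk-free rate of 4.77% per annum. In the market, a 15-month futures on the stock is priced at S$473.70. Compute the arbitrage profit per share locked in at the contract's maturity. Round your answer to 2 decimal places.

S$16.00 per share

PV(dividends) I = 3.17·e^(−0.0477·3/12) = 3.1324
Fair futures F* = (S − I)·e^(rT) = (464.49 − 3.1324)·e^0.059625 = 461.3576 × 1.061438 = 489.7025
Market S$473.70 < fair 489.7025: forward underpriced → reverse cash-and-carry (short the stock, invest proceeds at r, pay the dividends, go long the forward).
Profit at T = |F_mkt − F*| = |473.70 − 489.7025| = S$16.00 per share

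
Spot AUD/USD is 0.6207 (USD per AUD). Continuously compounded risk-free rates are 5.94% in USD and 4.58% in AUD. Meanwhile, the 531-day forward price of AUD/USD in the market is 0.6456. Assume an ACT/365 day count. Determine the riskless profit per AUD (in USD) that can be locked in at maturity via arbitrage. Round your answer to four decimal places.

Fair forward: F* = S·e^(carry·T), with carry = (r_USD − r_AUD) = 0.0594 − 0.0458 = 0.0136
F* = 0.6207 · e^(0.0136 × 531/365) = 0.6207 · e^0.019785 = 0.6207 × 1.019982 = 0.6331
Market 0.6456 > fair 0.6331: forward overpriced → cash-and-carry (buy spot, short the forward).
At maturity, profit = |F_mkt − F*| = |0.6456 − 0.6331| = 0.0125 per AUD (in USD)

0.0125 per AUD (in USD)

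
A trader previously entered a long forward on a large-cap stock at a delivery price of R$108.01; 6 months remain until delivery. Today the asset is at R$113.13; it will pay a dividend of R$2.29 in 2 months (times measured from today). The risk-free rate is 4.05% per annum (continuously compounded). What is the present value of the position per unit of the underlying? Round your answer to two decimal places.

PV(remaining dividends) I = 2.29·e^(−0.0405·2/12) = 2.2746
Current forward F = (S − I)·e^(rT) = (113.13 − 2.2746)·e^(0.0405·6/12) = 110.8554 × 1.020456 = 113.1231
Value (long) = (F − K)·e^(−rT) = (113.1231 − 108.01) × 0.979954 = 5.0106
Value = R$5.01

R$5.01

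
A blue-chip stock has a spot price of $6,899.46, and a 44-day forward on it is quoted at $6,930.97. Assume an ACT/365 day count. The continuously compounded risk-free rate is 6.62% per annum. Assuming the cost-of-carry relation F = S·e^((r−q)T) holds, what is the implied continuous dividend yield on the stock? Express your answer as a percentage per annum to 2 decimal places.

From F = S·e^((r−q)T): (r − q) = ln(F/S)/T
ln(6930.97/6899.46) = ln(1.004567) = 0.004557
(r − q) = 0.004557 / (44/365) = 0.037802
q = r − ln(F/S)/T = 0.0662 − 0.037802 = 0.028398
q = 2.84%

2.84%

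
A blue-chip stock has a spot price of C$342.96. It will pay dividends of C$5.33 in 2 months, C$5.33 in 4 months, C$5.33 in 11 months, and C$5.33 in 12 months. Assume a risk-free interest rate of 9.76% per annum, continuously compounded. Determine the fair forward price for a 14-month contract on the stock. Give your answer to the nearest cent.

PV(dividends) I = 5.33·e^(−0.0976·2/12) + 5.33·e^(−0.0976·4/12) + 5.33·e^(−0.0976·11/12) + 5.33·e^(−0.0976·12/12)
I = 5.2440 + 5.1594 + 4.8739 + 4.8344 = 20.1117
F = (S − I)·e^(rT) = (342.96 − 20.1117) · e^(0.0976·14/12)
= 322.8483 · e^0.113867 = 322.8483 × 1.120603 = C$361.78

C$361.78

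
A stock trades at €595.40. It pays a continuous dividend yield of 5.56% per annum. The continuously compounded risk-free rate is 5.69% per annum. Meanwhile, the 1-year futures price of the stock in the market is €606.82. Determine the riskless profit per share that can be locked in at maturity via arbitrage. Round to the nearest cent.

€10.65 per share

Fair futures: F* = S·e^(carry·T), with carry = (r − q) = 0.0569 − 0.0556 = 0.0013
F* = 595.40 · e^(0.0013 × 1) = 595.40 · e^0.001300 = 595.40 × 1.001301 = €596.1746
Market €606.82 > fair €596.1746: forward overpriced → cash-and-carry (buy spot, short the forward).
At maturity, profit = |F_mkt − F*| = |606.82 − 596.1746| = €10.65 per share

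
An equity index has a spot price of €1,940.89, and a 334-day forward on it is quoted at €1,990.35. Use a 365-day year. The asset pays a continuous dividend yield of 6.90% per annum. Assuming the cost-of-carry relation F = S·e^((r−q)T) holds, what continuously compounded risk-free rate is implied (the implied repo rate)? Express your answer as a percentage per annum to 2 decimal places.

From F = S·e^((r−q)T): (r − q) = ln(F/S)/T
ln(1990.35/1940.89) = ln(1.025483) = 0.025164
(r − q) = 0.025164 / (334/365) = 0.027500
r = ln(F/S)/T + q = 0.027500 + 0.0690 = 0.096500
r = 9.65%

9.65%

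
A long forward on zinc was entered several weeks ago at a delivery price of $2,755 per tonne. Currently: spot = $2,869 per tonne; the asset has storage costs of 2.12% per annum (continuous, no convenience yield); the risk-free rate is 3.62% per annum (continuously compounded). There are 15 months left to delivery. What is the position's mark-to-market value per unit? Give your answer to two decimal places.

$312.93 per tonne

Current fair forward for the remaining 15 months: F = S·e^((r + u)·T), (r + u) = 0.0362 + 0.0212 = 0.0574
F = 2869 · e^(0.0574 × 15/12) = 2869 × 1.07438671 = 3082.4155
Value of long forward = (F − K)·e^(−rT) = (3082.4155 − 2755) · e^(−0.0362·15/12)
= 327.4155 × 0.95575851 = 312.93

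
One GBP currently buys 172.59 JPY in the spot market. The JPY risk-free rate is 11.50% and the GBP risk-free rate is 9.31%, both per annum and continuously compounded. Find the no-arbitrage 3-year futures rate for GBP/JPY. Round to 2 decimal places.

F = S·e^((r_JPY − r_GBP)T) = 172.59 · e^((0.1150 − 0.0931) × 3)
= 172.59 · e^0.065700 = 172.59 × 1.067906
F = 184.31 JPY per GBP

184.31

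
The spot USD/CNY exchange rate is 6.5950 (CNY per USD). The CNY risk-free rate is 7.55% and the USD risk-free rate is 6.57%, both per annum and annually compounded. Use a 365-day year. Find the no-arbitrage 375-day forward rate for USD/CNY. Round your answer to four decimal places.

By covered interest parity, F = S · (1+r_CNY)^T / (1+r_USD)^T
= 6.5950 × 1.077647 / 1.067559 = 6.5950 × 1.009450
F = 6.6573 CNY per USD

6.6573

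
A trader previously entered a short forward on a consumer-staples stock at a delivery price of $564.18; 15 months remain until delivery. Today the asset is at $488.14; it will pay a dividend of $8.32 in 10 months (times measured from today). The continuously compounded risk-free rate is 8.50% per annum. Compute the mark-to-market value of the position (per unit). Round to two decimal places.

$26.92

PV(remaining dividends) I = 8.32·e^(−0.0850·10/12) = 7.7511
Current forward F = (S − I)·e^(rT) = (488.14 − 7.7511)·e^(0.0850·15/12) = 480.3889 × 1.112100 = 534.2405
Value (long) = (F − K)·e^(−rT) = (534.2405 − 564.18) × 0.899200 = -26.9216
Short position value = −(long value) = $26.92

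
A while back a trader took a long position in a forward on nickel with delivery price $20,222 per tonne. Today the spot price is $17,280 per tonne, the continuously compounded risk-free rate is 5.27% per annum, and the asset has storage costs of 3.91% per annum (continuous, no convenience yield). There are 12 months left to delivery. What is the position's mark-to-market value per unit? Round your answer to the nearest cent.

Current fair forward for the remaining 12 months: F = S·e^((r + u)·T), (r + u) = 0.0527 + 0.0391 = 0.0918
F = 17280 · e^(0.0918 × 12/12) = 17280 × 1.09614557 = 18941.3954
Value of long forward = (F − K)·e^(−rT) = (18941.3954 − 20222) · e^(−0.0527·12/12)
= -1280.6046 × 0.94866457 = -1214.86

-$1214.86 per tonne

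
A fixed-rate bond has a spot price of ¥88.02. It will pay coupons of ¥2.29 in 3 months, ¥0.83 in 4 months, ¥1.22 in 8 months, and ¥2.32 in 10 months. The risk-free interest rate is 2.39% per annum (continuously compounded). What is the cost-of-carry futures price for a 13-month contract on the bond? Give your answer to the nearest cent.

¥83.58

PV(coupons) I = 2.29·e^(−0.0239·3/12) + 0.83·e^(−0.0239·4/12) + 1.22·e^(−0.0239·8/12) + 2.32·e^(−0.0239·10/12)
I = 2.2764 + 0.8234 + 1.2007 + 2.2743 = 6.5748
F = (S − I)·e^(rT) = (88.02 − 6.5748) · e^(0.0239·13/12)
= 81.4452 · e^0.025892 = 81.4452 × 1.026230 = ¥83.58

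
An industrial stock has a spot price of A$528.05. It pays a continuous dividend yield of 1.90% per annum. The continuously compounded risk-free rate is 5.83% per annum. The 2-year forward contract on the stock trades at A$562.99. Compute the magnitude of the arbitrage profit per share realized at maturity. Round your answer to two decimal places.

A$8.24 per share

Fair forward: F* = S·e^(carry·T), with carry = (r − q) = 0.0583 − 0.0190 = 0.0393
F* = 528.05 · e^(0.0393 × 2) = 528.05 · e^0.078600 = 528.05 × 1.081772 = A$571.2297
Market A$562.99 < fair A$571.2297: forward underpriced → reverse cash-and-carry (short spot, go long the forward).
At maturity, profit = |F_mkt − F*| = |562.99 − 571.2297| = A$8.24 per share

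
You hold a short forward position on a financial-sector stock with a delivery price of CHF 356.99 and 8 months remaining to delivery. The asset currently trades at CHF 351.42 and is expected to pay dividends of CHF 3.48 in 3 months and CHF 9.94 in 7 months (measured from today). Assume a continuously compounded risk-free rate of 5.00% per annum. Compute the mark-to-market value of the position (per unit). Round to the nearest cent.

PV(remaining dividends) I = 3.48·e^(−0.0500·3/12) + 9.94·e^(−0.0500·7/12) = 13.0910
Current forward F = (S − I)·e^(rT) = (351.42 − 13.0910)·e^(0.0500·8/12) = 338.3290 × 1.033895 = 349.7967
Value (long) = (F − K)·e^(−rT) = (349.7967 − 356.99) × 0.967216 = -6.9575
Short position value = −(long value) = CHF 6.96

CHF 6.96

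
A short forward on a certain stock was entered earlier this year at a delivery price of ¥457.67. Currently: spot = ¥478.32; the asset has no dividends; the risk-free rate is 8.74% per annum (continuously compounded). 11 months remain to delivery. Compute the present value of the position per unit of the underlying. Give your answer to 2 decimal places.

-¥55.89

Current fair forward for the remaining 11 months: F = S·e^(r·T), r = 0.0874
F = 478.32 · e^(0.0874 × 11/12) = 478.32 × 1.083413 = 518.2181
Value of long forward = (F − K)·e^(−rT) = (518.2181 − 457.67) · e^(−0.0874·11/12)
= 60.5481 × 0.923009 = 55.89
Short position value = −(long value) = -¥55.89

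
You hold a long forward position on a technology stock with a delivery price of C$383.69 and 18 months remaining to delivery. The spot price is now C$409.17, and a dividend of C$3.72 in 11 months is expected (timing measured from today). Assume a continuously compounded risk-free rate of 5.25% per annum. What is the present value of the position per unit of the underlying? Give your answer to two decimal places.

PV(remaining dividends) I = 3.72·e^(−0.0525·11/12) = 3.5452
Current forward F = (S − I)·e^(rT) = (409.17 − 3.5452)·e^(0.0525·18/12) = 405.6248 × 1.081934 = 438.8593
Value (long) = (F − K)·e^(−rT) = (438.8593 − 383.69) × 0.924271 = 50.9914
Value = C$50.99

C$50.99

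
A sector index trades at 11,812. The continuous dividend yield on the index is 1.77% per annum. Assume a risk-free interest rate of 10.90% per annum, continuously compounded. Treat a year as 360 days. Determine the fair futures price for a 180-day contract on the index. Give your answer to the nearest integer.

12,364

F = S·e^((r − q)T) = 11812 · e^((0.1090 − 0.0177) × 180/360)
= 11812 · e^0.045650 = 11812 × 1.046708
F = 12,364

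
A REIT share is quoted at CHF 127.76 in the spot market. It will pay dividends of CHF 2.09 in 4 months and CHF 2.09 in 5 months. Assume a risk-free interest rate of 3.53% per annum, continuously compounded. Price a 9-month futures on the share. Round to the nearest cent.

PV(dividends) I = 2.09·e^(−0.0353·4/12) + 2.09·e^(−0.0353·5/12)
I = 2.0656 + 2.0595 = 4.1251
F = (S − I)·e^(rT) = (127.76 − 4.1251) · e^(0.0353·9/12)
= 123.6349 · e^0.026475 = 123.6349 × 1.026829 = CHF 126.95

CHF 126.95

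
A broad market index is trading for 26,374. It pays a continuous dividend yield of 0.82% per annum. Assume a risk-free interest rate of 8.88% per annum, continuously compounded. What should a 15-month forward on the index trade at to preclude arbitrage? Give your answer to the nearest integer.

F = S·e^((r − q)T) = 26374 · e^((0.0888 − 0.0082) × 15/12)
= 26374 · e^0.100750 = 26374 × 1.106000
F = 29,170

29,170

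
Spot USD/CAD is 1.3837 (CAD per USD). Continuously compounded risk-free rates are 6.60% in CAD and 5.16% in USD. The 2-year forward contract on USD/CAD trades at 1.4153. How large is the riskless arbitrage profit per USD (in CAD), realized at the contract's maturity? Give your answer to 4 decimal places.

0.0088 per USD (in CAD)

Fair forward: F* = S·e^(carry·T), with carry = (r_CAD − r_USD) = 0.0660 − 0.0516 = 0.0144
F* = 1.3837 · e^(0.0144 × 2) = 1.3837 · e^0.028800 = 1.3837 × 1.029219 = 1.4241
Market 1.4153 < fair 1.4241: forward underpriced → reverse cash-and-carry (short spot, go long the forward).
At maturity, profit = |F_mkt − F*| = |1.4153 − 1.4241| = 0.0088 per USD (in CAD)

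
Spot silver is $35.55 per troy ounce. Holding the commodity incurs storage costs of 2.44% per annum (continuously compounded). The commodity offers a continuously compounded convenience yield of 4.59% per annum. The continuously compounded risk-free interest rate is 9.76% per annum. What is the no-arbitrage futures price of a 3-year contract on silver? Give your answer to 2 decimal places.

$44.67 per troy ounce

Net carry = r + u − y = 0.0976 + 0.0244 − 0.0459 = 0.0761
F = S·e^((r+u−y)T) = 35.55 · e^(0.0761 × 3) = 35.55 · e^0.228300
= 35.55 × 1.256462 = $44.67 per troy ounce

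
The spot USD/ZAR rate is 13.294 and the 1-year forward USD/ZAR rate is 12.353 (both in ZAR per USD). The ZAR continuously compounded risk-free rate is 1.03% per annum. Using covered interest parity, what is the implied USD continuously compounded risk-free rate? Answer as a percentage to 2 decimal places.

8.37%

F = S·e^((r_ZAR − r_USD)T) ⇒ r_USD = r_ZAR − ln(F/S)/T
ln(12.353/13.294) = -0.073414; /(1) = -0.073414
r_USD = 0.0103 + 0.073414 = 0.083714
r_USD = 8.37%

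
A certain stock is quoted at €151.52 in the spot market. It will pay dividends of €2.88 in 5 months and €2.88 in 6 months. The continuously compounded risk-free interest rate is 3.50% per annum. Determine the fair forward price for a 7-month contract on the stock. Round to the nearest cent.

€148.86

PV(dividends) I = 2.88·e^(−0.0350·5/12) + 2.88·e^(−0.0350·6/12)
I = 2.8383 + 2.8300 = 5.6683
F = (S − I)·e^(rT) = (151.52 − 5.6683) · e^(0.0350·7/12)
= 145.8517 · e^0.020417 = 145.8517 × 1.020627 = €148.86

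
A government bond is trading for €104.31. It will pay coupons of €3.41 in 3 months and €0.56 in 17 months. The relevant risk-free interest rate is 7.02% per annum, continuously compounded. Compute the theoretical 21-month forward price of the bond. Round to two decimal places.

PV(coupons) I = 3.41·e^(−0.0702·3/12) + 0.56·e^(−0.0702·17/12)
I = 3.3507 + 0.5070 = 3.8577
F = (S − I)·e^(rT) = (104.31 − 3.8577) · e^(0.0702·21/12)
= 100.4523 · e^0.122850 = 100.4523 × 1.130715 = €113.58

€113.58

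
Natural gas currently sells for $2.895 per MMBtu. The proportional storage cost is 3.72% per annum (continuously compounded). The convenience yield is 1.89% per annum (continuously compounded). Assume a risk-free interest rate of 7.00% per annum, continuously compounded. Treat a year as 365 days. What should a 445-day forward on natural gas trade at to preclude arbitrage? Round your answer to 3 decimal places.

$3.224 per MMBtu

Net carry = r + u − y = 0.0700 + 0.0372 − 0.0189 = 0.0883
F = S·e^((r+u−y)T) = 2.895 · e^(0.0883 × 445/365) = 2.895 · e^0.107653
= 2.895 × 1.113661 = $3.224 per MMBtu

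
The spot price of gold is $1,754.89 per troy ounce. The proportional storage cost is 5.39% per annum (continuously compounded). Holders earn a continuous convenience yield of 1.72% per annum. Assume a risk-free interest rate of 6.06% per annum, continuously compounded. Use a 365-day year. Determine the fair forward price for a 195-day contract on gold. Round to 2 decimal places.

$1,848.53 per troy ounce

Net carry = r + u − y = 0.0606 + 0.0539 − 0.0172 = 0.0973
F = S·e^((r+u−y)T) = 1754.89 · e^(0.0973 × 195/365) = 1754.89 · e^0.05198219
= 1754.89 × 1.05335698 = $1,848.53 per troy ounce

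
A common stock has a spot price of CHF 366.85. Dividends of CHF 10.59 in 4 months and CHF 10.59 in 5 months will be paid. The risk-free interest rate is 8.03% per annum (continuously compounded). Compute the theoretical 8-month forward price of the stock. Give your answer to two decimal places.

CHF 365.34

PV(dividends) I = 10.59·e^(−0.0803·4/12) + 10.59·e^(−0.0803·5/12)
I = 10.3103 + 10.2415 = 20.5518
F = (S − I)·e^(rT) = (366.85 − 20.5518) · e^(0.0803·8/12)
= 346.2982 · e^0.053533 = 346.2982 × 1.054992 = CHF 365.34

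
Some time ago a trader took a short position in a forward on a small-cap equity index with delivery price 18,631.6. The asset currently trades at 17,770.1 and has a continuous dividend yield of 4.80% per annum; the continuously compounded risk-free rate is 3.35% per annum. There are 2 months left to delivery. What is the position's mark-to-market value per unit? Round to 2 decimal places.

Current fair forward for the remaining 2 months: F = S·e^((r − q)·T), (r − q) = 0.0335 − 0.0480 = -0.0145
F = 17770.1 · e^(-0.0145 × 2/12) = 17770.1 × 0.99758625 = 17727.2074
Value of long forward = (F − K)·e^(−rT) = (17727.2074 − 18631.6) · e^(−0.0335·2/12)
= -904.3926 × 0.99443222 = -899.36
Short position value = −(long value) = 899.36

899.36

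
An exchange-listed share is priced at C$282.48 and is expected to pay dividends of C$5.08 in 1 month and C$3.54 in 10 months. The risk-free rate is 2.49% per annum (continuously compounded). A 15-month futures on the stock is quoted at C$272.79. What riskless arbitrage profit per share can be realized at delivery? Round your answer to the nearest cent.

C$9.81 per share

PV(dividends) I = 5.08·e^(−0.0249·1/12) + 3.54·e^(−0.0249·10/12) = 8.5368
Fair futures F* = (S − I)·e^(rT) = (282.48 − 8.5368)·e^0.031125 = 273.9432 × 1.031614 = 282.6036
Market C$272.79 < fair 282.6036: forward underpriced → reverse cash-and-carry (short the stock, invest proceeds at r, pay the dividends, go long the forward).
Profit at T = |F_mkt − F*| = |272.79 − 282.6036| = C$9.81 per share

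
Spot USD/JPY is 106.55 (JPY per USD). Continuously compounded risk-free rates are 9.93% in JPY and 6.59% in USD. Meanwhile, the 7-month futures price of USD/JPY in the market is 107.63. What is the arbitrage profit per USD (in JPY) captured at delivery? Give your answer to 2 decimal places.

Fair futures: F* = S·e^(carry·T), with carry = (r_JPY − r_USD) = 0.0993 − 0.0659 = 0.0334
F* = 106.55 · e^(0.0334 × 7/12) = 106.55 · e^0.019483 = 106.55 × 1.019674 = 108.6463
Market 107.63 < fair 108.6463: forward underpriced → reverse cash-and-carry (short spot, go long the forward).
At maturity, profit = |F_mkt − F*| = |107.63 − 108.6463| = 1.02 per USD (in JPY)

1.02 per USD (in JPY)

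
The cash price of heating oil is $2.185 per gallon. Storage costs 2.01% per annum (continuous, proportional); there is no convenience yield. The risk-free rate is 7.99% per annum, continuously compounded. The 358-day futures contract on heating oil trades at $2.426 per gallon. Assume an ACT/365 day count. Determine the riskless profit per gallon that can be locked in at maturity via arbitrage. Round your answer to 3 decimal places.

$0.016 per gallon

Fair futures: F* = S·e^(carry·T), with carry = (r + u) = 0.0799 + 0.0201 = 0.1000
F* = 2.185 · e^(0.1000 × 358/365) = 2.185 · e^0.098082 = 2.185 × 1.103053 = $2.4102
Market $2.426 > fair $2.4102: forward overpriced → cash-and-carry (buy spot, short the forward).
At maturity, profit = |F_mkt − F*| = |2.426 − 2.4102| = $0.016 per gallon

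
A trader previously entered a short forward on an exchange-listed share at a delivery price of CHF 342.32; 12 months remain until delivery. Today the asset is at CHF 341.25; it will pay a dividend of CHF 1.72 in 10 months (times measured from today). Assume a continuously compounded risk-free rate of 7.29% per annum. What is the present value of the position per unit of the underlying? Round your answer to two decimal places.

-CHF 21.38

PV(remaining dividends) I = 1.72·e^(−0.0729·10/12) = 1.6186
Current forward F = (S − I)·e^(rT) = (341.25 − 1.6186)·e^(0.0729·12/12) = 339.6314 × 1.075623 = 365.3153
Value (long) = (F − K)·e^(−rT) = (365.3153 − 342.32) × 0.929694 = 21.3786
Short position value = −(long value) = -CHF 21.38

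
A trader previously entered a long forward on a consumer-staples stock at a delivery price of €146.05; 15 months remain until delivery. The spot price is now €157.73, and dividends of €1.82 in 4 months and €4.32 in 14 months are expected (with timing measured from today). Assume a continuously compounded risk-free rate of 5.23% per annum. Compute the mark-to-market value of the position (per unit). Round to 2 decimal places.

PV(remaining dividends) I = 1.82·e^(−0.0523·4/12) + 4.32·e^(−0.0523·14/12) = 5.8528
Current forward F = (S − I)·e^(rT) = (157.73 − 5.8528)·e^(0.0523·15/12) = 151.8772 × 1.067559 = 162.1379
Value (long) = (F − K)·e^(−rT) = (162.1379 − 146.05) × 0.936716 = 15.0698
Value = €15.07

€15.07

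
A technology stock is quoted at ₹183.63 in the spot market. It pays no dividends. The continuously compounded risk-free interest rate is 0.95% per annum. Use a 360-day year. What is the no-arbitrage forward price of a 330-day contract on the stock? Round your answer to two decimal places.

₹185.24

F = S·e^(rT) = 183.63 · e^(0.0095 × 330/360)
= 183.63 · e^0.008708 = 183.63 × 1.008746
F = ₹185.24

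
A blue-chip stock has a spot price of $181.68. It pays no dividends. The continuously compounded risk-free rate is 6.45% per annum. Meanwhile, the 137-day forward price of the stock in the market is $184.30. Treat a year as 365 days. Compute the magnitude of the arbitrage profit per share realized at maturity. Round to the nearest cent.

$1.83 per share

Fair forward: F* = S·e^(carry·T), with carry = r = 0.0645
F* = 181.68 · e^(0.0645 × 137/365) = 181.68 · e^0.024210 = 181.68 × 1.024505 = $186.1321
Market $184.30 < fair $186.1321: forward underpriced → reverse cash-and-carry (short spot, go long the forward).
At maturity, profit = |F_mkt − F*| = |184.30 − 186.1321| = $1.83 per share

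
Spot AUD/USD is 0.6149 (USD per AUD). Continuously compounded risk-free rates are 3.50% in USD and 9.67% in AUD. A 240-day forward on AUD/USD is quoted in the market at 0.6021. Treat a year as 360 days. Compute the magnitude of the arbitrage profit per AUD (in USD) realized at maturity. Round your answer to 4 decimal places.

0.0120 per AUD (in USD)

Fair forward: F* = S·e^(carry·T), with carry = (r_USD − r_AUD) = 0.0350 − 0.0967 = -0.0617
F* = 0.6149 · e^(-0.0617 × 240/360) = 0.6149 · e^-0.041133 = 0.6149 × 0.959701 = 0.5901
Market 0.6021 > fair 0.5901: forward overpriced → cash-and-carry (buy spot, short the forward).
At maturity, profit = |F_mkt − F*| = |0.6021 − 0.5901| = 0.0120 per AUD (in USD)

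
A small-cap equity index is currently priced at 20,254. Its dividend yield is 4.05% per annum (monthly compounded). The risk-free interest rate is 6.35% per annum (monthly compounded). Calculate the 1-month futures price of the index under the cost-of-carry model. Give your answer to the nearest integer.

20,293

F = S · (1+r/12)^(12T) / (1+q/12)^(12T)
= 20254 × 1.005292 / 1.003375 = 20254 × 1.001911
F = 20,293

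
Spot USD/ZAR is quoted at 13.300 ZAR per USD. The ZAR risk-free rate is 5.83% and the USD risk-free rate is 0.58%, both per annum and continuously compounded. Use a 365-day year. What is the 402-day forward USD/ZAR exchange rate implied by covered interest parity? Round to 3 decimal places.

F = S·e^((r_ZAR − r_USD)T) = 13.300 · e^((0.0583 − 0.0058) × 402/365)
= 13.300 · e^0.057822 = 13.300 × 1.059526
F = 14.092 ZAR per USD

14.092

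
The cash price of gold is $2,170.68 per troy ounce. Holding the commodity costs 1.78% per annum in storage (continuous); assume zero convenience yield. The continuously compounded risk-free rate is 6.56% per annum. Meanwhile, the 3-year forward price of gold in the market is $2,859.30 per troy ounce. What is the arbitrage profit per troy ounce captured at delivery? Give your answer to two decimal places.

$71.53 per troy ounce

Fair forward: F* = S·e^(carry·T), with carry = (r + u) = 0.0656 + 0.0178 = 0.0834
F* = 2170.68 · e^(0.0834 × 3) = 2170.68 · e^0.25020000 = 2170.68 × 1.28428225 = $2787.7658
Market $2859.30 > fair $2787.7658: forward overpriced → cash-and-carry (buy spot, short the forward).
At maturity, profit = |F_mkt − F*| = |2859.30 − 2787.7658| = $71.53 per troy ounce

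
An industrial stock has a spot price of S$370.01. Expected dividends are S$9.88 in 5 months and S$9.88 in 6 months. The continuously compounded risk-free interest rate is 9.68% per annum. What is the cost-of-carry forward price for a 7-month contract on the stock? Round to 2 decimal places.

PV(dividends) I = 9.88·e^(−0.0968·5/12) + 9.88·e^(−0.0968·6/12)
I = 9.4894 + 9.4132 = 18.9026
F = (S − I)·e^(rT) = (370.01 − 18.9026) · e^(0.0968·7/12)
= 351.1074 · e^0.056467 = 351.1074 × 1.058092 = S$371.50

S$371.50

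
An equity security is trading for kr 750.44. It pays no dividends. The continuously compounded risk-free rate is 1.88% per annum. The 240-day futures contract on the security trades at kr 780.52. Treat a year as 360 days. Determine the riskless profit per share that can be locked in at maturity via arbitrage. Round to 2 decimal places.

kr 20.62 per share

Fair futures: F* = S·e^(carry·T), with carry = r = 0.0188
F* = 750.44 · e^(0.0188 × 240/360) = 750.44 · e^0.012533 = 750.44 × 1.012612 = kr 759.9045
Market kr 780.52 > fair kr 759.9045: forward overpriced → cash-and-carry (buy spot, short the forward).
At maturity, profit = |F_mkt − F*| = |780.52 − 759.9045| = kr 20.62 per share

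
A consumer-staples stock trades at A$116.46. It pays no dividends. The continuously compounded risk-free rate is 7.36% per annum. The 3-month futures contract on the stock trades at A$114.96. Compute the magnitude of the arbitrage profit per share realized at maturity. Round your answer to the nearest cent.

Fair futures: F* = S·e^(carry·T), with carry = r = 0.0736
F* = 116.46 · e^(0.0736 × 3/12) = 116.46 · e^0.018400 = 116.46 × 1.018570 = A$118.6227
Market A$114.96 < fair A$118.6227: forward underpriced → reverse cash-and-carry (short spot, go long the forward).
At maturity, profit = |F_mkt − F*| = |114.96 − 118.6227| = A$3.66 per share

A$3.66 per share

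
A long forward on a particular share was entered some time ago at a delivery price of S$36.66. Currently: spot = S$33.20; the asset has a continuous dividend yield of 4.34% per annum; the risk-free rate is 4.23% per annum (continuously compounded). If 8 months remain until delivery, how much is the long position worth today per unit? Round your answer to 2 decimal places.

-S$3.39

Current fair forward for the remaining 8 months: F = S·e^((r − q)·T), (r − q) = 0.0423 − 0.0434 = -0.0011
F = 33.20 · e^(-0.0011 × 8/12) = 33.20 × 0.999267 = 33.1757
Value of long forward = (F − K)·e^(−rT) = (33.1757 − 36.66) · e^(−0.0423·8/12)
= -3.4843 × 0.972194 = -3.39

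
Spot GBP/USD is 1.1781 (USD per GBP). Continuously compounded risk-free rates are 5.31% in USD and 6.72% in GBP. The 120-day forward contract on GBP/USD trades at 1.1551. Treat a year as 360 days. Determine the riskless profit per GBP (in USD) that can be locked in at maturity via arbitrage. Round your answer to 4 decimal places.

Fair forward: F* = S·e^(carry·T), with carry = (r_USD − r_GBP) = 0.0531 − 0.0672 = -0.0141
F* = 1.1781 · e^(-0.0141 × 120/360) = 1.1781 · e^-0.004700 = 1.1781 × 0.995311 = 1.1726
Market 1.1551 < fair 1.1726: forward underpriced → reverse cash-and-carry (short spot, go long the forward).
At maturity, profit = |F_mkt − F*| = |1.1551 − 1.1726| = 0.0175 per GBP (in USD)

0.0175 per GBP (in USD)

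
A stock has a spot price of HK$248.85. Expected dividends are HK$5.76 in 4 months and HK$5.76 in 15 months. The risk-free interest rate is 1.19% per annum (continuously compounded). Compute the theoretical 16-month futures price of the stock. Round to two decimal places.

HK$241.24

PV(dividends) I = 5.76·e^(−0.0119·4/12) + 5.76·e^(−0.0119·15/12)
I = 5.7372 + 5.6750 = 11.4122
F = (S − I)·e^(rT) = (248.85 − 11.4122) · e^(0.0119·16/12)
= 237.4378 · e^0.015867 = 237.4378 × 1.015994 = HK$241.24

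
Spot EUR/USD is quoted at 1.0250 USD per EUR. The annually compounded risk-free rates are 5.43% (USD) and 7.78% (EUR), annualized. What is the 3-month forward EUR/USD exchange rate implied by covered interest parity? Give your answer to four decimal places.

1.0194

By covered interest parity, F = S · (1+r_USD)^T / (1+r_EUR)^T
= 1.0250 × 1.013307 / 1.018907 = 1.0250 × 0.994504
F = 1.0194 USD per EUR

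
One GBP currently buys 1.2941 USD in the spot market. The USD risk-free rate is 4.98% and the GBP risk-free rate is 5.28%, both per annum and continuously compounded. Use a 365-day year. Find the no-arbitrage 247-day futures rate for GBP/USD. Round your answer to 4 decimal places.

F = S·e^((r_USD − r_GBP)T) = 1.2941 · e^((0.0498 − 0.0528) × 247/365)
= 1.2941 · e^-0.002030 = 1.2941 × 0.997972
F = 1.2915 USD per GBP

1.2915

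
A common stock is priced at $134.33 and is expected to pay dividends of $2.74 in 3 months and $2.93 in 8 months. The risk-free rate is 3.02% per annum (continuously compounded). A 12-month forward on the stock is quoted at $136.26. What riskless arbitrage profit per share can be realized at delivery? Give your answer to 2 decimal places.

$3.57 per share

PV(dividends) I = 2.74·e^(−0.0302·3/12) + 2.93·e^(−0.0302·8/12) = 5.5910
Fair forward F* = (S − I)·e^(rT) = (134.33 − 5.5910)·e^0.030200 = 128.7390 × 1.030661 = 132.6863
Market $136.26 > fair 132.6863: forward overpriced → cash-and-carry (borrow at r, buy the stock and collect the dividends, short the forward).
Profit at T = |F_mkt − F*| = |136.26 − 132.6863| = $3.57 per share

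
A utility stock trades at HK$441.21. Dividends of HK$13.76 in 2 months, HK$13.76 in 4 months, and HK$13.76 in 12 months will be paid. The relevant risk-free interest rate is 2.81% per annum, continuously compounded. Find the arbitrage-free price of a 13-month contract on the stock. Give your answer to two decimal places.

PV(dividends) I = 13.76·e^(−0.0281·2/12) + 13.76·e^(−0.0281·4/12) + 13.76·e^(−0.0281·12/12)
I = 13.6957 + 13.6317 + 13.3787 = 40.7061
F = (S − I)·e^(rT) = (441.21 − 40.7061) · e^(0.0281·13/12)
= 400.5039 · e^0.030442 = 400.5039 × 1.030910 = HK$412.88

HK$412.88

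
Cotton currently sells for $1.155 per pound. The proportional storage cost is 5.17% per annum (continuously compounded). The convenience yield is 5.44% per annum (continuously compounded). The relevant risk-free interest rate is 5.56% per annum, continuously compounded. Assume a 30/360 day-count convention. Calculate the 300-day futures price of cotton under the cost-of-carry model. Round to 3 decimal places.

Net carry = r + u − y = 0.0556 + 0.0517 − 0.0544 = 0.0529
F = S·e^((r+u−y)T) = 1.155 · e^(0.0529 × 300/360) = 1.155 · e^0.044083
= 1.155 × 1.045069 = $1.207 per pound

$1.207 per pound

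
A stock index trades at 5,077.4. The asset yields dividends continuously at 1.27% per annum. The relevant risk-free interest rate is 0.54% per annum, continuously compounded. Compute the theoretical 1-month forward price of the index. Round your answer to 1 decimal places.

5,074.3

F = S·e^((r − q)T) = 5077.4 · e^((0.0054 − 0.0127) × 1/12)
= 5077.4 · e^-0.000608 = 5077.4 × 0.999392
F = 5,074.3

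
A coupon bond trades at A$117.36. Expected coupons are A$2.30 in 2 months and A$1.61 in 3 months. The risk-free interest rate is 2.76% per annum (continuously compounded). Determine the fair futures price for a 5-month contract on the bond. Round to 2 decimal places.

PV(coupons) I = 2.30·e^(−0.0276·2/12) + 1.61·e^(−0.0276·3/12)
I = 2.2894 + 1.5989 = 3.8883
F = (S − I)·e^(rT) = (117.36 − 3.8883) · e^(0.0276·5/12)
= 113.4717 · e^0.011500 = 113.4717 × 1.011566 = A$114.78

A$114.78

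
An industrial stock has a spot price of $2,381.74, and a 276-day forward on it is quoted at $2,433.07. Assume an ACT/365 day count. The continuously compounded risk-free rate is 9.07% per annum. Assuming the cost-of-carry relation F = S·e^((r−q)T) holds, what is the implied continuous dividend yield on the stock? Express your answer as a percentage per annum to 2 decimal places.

6.25%

From F = S·e^((r−q)T): (r − q) = ln(F/S)/T
ln(2433.07/2381.74) = ln(1.021551) = 0.021322
(r − q) = 0.021322 / (276/365) = 0.028198
q = r − ln(F/S)/T = 0.0907 − 0.028198 = 0.062502
q = 6.25%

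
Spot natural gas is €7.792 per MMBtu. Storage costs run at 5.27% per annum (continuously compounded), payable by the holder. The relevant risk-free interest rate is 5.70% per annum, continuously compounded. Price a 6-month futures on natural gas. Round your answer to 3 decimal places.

Net carry = r + u − y = 0.0570 + 0.0527 − 0.0000 = 0.1097
F = S·e^((r+u−y)T) = 7.792 · e^(0.1097 × 6/12) = 7.792 · e^0.054850
= 7.792 × 1.056382 = €8.231 per MMBtu

€8.231 per MMBtu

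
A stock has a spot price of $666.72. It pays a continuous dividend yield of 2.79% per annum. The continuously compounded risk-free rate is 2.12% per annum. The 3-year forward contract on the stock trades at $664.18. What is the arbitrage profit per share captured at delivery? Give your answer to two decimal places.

$10.73 per share

Fair forward: F* = S·e^(carry·T), with carry = (r − q) = 0.0212 − 0.0279 = -0.0067
F* = 666.72 · e^(-0.0067 × 3) = 666.72 · e^-0.020100 = 666.72 × 0.980101 = $653.4529
Market $664.18 > fair $653.4529: forward overpriced → cash-and-carry (buy spot, short the forward).
At maturity, profit = |F_mkt − F*| = |664.18 − 653.4529| = $10.73 per share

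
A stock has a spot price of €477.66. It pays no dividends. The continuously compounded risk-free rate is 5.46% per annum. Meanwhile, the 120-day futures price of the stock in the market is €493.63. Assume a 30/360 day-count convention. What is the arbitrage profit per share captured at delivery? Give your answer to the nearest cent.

€7.20 per share

Fair futures: F* = S·e^(carry·T), with carry = r = 0.0546
F* = 477.66 · e^(0.0546 × 120/360) = 477.66 · e^0.018200 = 477.66 × 1.018367 = €486.4332
Market €493.63 > fair €486.4332: forward overpriced → cash-and-carry (buy spot, short the forward).
At maturity, profit = |F_mkt − F*| = |493.63 − 486.4332| = €7.20 per share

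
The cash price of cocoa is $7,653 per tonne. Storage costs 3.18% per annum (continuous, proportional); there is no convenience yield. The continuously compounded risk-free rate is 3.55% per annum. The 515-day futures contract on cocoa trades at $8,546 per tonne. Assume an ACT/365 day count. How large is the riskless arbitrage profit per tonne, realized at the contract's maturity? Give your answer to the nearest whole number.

$131 per tonne

Fair futures: F* = S·e^(carry·T), with carry = (r + u) = 0.0355 + 0.0318 = 0.0673
F* = 7653 · e^(0.0673 × 515/365) = 7653 · e^0.094958 = 7653 × 1.099613 = $8415.3383
Market $8546 > fair $8415.3383: forward overpriced → cash-and-carry (buy spot, short the forward).
At maturity, profit = |F_mkt − F*| = |8546 − 8415.3383| = $131 per tonne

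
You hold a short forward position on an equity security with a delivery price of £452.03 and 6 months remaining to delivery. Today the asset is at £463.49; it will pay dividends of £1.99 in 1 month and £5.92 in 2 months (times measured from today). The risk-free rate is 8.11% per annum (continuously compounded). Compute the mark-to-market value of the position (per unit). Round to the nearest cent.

PV(remaining dividends) I = 1.99·e^(−0.0811·1/12) + 5.92·e^(−0.0811·2/12) = 7.8171
Current forward F = (S − I)·e^(rT) = (463.49 − 7.8171)·e^(0.0811·6/12) = 455.6729 × 1.041383 = 474.5300
Value (long) = (F − K)·e^(−rT) = (474.5300 − 452.03) × 0.960261 = 21.6059
Short position value = −(long value) = -£21.61

-£21.61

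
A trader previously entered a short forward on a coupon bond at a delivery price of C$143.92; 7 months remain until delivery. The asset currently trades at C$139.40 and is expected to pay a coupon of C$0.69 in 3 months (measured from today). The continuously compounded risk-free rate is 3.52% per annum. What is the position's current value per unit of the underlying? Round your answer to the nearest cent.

PV(remaining coupons) I = 0.69·e^(−0.0352·3/12) = 0.6840
Current forward F = (S − I)·e^(rT) = (139.40 − 0.6840)·e^(0.0352·7/12) = 138.7160 × 1.020746 = 141.5938
Value (long) = (F − K)·e^(−rT) = (141.5938 − 143.92) × 0.979676 = -2.2789
Short position value = −(long value) = C$2.28

C$2.28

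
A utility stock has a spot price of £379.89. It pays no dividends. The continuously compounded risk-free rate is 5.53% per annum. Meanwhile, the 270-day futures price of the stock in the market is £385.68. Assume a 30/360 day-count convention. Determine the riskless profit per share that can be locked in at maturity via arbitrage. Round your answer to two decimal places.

£10.30 per share

Fair futures: F* = S·e^(carry·T), with carry = r = 0.0553
F* = 379.89 · e^(0.0553 × 270/360) = 379.89 · e^0.041475 = 379.89 × 1.042347 = £395.9772
Market £385.68 < fair £395.9772: forward underpriced → reverse cash-and-carry (short spot, go long the forward).
At maturity, profit = |F_mkt − F*| = |385.68 − 395.9772| = £10.30 per share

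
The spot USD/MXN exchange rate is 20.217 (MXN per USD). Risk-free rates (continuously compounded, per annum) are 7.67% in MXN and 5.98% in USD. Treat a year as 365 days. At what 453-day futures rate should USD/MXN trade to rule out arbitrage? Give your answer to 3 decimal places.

F = S·e^((r_MXN − r_USD)T) = 20.217 · e^((0.0767 − 0.0598) × 453/365)
= 20.217 · e^0.020975 = 20.217 × 1.021197
F = 20.646 MXN per USD

20.646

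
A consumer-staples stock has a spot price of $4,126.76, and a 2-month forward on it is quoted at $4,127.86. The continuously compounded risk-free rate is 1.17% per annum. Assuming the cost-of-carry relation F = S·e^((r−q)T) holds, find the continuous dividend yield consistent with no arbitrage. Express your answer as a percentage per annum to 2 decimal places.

1.01%

From F = S·e^((r−q)T): (r − q) = ln(F/S)/T
ln(4127.86/4126.76) = ln(1.000267) = 0.000267
(r − q) = 0.000267 / (2/12) = 0.001602
q = r − ln(F/S)/T = 0.0117 − 0.001602 = 0.010098
q = 1.01%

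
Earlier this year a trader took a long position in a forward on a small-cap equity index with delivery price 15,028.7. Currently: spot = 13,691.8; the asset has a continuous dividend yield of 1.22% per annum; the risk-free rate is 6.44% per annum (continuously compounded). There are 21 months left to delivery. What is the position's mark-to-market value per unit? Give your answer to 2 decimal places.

Current fair forward for the remaining 21 months: F = S·e^((r − q)·T), (r − q) = 0.0644 − 0.0122 = 0.0522
F = 13691.8 · e^(0.0522 × 21/12) = 13691.8 × 1.09565242 = 15001.4538
Value of long forward = (F − K)·e^(−rT) = (15001.4538 − 15028.7) · e^(−0.0644·21/12)
= -27.2462 × 0.89341865 = -24.34

-24.34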